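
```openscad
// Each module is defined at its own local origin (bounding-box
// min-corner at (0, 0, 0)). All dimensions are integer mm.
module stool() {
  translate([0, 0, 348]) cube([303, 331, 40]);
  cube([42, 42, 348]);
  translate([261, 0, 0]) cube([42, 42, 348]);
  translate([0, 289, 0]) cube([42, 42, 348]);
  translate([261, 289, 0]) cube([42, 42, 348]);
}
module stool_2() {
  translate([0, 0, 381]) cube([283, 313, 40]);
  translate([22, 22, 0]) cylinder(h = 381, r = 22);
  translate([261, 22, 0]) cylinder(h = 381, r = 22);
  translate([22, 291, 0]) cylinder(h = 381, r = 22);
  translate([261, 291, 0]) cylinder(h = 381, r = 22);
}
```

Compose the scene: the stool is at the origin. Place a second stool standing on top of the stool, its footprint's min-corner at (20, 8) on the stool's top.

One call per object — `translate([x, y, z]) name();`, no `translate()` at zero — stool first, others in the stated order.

stool();
translate([20, 8, 388]) stool_2();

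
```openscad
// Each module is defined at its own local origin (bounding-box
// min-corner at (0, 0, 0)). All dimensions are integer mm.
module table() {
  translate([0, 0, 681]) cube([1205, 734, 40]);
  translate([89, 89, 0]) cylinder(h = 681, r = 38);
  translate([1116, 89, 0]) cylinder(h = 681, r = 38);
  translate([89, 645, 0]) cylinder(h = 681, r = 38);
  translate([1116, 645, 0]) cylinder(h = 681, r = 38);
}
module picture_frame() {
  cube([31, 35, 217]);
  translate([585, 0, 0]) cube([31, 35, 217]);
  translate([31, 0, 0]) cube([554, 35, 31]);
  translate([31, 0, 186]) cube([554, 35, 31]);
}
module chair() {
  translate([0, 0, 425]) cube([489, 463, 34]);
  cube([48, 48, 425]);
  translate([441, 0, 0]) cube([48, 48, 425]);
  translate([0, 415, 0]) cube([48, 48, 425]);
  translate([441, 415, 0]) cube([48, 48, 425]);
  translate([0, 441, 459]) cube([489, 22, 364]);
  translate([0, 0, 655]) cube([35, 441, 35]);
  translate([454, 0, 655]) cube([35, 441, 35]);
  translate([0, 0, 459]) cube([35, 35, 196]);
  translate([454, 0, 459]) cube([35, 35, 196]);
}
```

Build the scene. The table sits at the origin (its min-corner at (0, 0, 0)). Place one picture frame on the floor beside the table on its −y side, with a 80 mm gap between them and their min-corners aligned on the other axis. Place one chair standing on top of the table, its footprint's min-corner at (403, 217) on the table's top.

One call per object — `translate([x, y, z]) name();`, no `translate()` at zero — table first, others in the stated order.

table();
translate([0, -115, 0]) picture_frame();
translate([403, 217, 721]) chair();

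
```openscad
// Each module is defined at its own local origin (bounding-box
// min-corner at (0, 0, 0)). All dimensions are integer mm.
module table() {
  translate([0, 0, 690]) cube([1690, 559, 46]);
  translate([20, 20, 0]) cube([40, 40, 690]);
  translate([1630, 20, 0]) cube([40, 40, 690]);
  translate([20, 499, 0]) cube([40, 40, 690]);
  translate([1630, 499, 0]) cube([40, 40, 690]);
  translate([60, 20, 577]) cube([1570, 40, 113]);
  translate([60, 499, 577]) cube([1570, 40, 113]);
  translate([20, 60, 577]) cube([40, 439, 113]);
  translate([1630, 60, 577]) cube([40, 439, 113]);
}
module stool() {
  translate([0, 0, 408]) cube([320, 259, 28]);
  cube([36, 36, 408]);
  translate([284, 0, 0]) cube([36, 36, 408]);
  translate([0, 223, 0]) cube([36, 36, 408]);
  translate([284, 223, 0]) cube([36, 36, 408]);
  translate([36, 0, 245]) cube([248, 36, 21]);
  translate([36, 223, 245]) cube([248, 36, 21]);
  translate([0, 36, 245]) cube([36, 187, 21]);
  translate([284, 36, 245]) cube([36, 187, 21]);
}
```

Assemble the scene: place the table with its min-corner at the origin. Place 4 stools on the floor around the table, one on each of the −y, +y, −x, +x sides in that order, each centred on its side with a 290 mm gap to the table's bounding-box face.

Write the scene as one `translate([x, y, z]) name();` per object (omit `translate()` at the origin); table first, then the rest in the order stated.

table();
translate([685, -549, 0]) stool();
translate([685, 849, 0]) stool();
translate([-610, 150, 0]) stool();
translate([1980, 150, 0]) stool();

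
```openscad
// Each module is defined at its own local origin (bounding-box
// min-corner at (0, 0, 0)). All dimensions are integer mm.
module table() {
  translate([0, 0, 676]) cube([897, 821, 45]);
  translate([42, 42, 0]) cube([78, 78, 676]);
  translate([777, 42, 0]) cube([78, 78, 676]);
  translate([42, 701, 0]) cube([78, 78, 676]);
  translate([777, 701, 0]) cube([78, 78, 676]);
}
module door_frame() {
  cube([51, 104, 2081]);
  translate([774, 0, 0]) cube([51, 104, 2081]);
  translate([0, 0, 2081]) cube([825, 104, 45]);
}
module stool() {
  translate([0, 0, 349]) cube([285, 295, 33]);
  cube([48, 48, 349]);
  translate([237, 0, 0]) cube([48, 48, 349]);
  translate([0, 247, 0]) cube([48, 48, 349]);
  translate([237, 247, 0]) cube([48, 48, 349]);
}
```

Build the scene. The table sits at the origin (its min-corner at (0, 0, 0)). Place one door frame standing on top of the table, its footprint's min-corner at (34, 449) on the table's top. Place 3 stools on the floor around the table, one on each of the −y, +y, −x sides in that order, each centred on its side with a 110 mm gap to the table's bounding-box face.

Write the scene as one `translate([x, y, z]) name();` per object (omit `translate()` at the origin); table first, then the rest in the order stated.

table();
translate([34, 449, 721]) door_frame();
translate([306, -405, 0]) stool();
translate([306, 931, 0]) stool();
translate([-395, 263, 0]) stool();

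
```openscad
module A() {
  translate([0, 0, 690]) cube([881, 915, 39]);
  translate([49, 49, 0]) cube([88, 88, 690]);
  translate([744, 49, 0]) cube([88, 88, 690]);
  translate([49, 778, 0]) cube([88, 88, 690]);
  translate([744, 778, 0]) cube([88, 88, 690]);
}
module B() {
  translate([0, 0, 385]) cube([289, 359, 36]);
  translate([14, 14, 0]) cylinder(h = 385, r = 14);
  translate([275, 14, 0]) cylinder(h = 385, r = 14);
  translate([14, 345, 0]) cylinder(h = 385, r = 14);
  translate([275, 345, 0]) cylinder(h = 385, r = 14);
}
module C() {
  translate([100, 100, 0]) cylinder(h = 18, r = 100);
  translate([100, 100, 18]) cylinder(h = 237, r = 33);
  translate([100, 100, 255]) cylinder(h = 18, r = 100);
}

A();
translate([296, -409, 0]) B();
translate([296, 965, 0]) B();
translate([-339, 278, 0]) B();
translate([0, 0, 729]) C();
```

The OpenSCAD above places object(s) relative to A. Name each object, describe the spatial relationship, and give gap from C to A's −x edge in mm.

The spool's min-x is at 0; the table's min-x is 0; gap = 0 mm.

A is a table. B is a stool. C is a spool. Three stools sit around the table at the −y, +y, −x sides. The spool is on top of the table. The gap from the spool to the table's −x edge is 0 mm.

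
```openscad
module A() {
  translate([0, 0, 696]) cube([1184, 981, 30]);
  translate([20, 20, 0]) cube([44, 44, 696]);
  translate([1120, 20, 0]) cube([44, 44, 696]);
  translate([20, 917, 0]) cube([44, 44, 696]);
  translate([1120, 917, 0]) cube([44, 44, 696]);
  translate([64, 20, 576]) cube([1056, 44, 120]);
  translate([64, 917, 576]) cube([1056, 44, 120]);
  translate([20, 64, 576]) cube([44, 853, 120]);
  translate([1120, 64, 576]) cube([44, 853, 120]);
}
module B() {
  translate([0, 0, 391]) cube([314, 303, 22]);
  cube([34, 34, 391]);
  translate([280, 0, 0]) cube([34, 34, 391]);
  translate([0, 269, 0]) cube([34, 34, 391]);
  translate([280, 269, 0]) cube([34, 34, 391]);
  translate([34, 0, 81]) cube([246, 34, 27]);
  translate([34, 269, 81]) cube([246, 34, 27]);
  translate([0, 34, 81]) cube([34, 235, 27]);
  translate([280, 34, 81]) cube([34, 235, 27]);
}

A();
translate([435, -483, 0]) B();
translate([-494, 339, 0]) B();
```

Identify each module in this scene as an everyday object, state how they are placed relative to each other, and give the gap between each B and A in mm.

Each stool's nearest face is 180 mm from the table's bounding box.

A is a table. B is a stool. Two stools sit around the table at the −y, −x sides. The gap between each stool and the table is 180 mm.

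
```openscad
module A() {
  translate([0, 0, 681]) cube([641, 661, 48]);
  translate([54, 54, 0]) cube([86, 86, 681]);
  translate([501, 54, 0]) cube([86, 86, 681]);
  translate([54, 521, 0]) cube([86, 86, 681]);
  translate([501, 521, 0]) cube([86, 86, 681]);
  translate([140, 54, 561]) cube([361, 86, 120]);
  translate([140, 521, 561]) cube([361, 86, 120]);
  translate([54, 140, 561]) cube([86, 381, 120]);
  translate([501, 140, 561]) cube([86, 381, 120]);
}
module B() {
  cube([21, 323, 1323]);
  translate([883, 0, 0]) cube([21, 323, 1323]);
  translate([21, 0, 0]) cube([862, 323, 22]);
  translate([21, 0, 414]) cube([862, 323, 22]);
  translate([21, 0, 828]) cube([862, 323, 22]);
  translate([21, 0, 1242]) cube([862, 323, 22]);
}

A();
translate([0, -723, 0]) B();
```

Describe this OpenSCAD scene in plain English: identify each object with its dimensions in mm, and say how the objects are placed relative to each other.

A is a rectangular dining table. The top is 641×661×48 mm with its upper surface at z = 729 mm. It stands on four 86×86 mm square legs, each inset 54 mm from the nearest pair of top edges, running from the floor to the underside of the top. Four apron rails, 86 mm thick and 120 mm tall, run between adjacent legs with their top edges flush with the underside of the top and their outer faces flush with the legs' outer faces.

B is a bookshelf 904 mm wide overall, 323 mm deep and 1323 mm tall. The two sides are 21 mm thick vertical panels. 4 horizontal shelves of 22 mm thickness span between the inner faces of the sides; the lowest shelf sits on the floor and shelves are stacked with a clear vertical gap of 392 mm between each pair.

The bookshelf is on the floor beside the table on its −y side.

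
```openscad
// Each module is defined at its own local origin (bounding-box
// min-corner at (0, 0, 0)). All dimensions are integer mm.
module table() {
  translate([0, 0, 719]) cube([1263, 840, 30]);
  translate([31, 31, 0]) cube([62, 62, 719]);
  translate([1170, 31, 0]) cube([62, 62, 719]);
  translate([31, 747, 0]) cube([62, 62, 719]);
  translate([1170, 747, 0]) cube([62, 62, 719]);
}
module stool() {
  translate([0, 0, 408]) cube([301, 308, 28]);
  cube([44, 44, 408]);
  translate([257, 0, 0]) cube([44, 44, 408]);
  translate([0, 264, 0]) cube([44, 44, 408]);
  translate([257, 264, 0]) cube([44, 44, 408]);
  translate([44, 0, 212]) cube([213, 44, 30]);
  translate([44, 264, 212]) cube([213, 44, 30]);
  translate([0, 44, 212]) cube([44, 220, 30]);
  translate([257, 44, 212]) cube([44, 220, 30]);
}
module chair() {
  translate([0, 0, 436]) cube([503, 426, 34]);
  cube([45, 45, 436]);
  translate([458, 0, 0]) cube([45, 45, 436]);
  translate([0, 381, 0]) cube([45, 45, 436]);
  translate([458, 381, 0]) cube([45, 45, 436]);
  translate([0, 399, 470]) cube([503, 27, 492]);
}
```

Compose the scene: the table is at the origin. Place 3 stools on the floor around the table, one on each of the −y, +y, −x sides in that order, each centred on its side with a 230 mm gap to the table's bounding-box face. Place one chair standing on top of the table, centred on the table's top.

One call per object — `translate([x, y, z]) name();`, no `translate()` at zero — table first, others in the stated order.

table();
translate([481, -538, 0]) stool();
translate([481, 1070, 0]) stool();
translate([-531, 266, 0]) stool();
translate([380, 207, 749]) chair();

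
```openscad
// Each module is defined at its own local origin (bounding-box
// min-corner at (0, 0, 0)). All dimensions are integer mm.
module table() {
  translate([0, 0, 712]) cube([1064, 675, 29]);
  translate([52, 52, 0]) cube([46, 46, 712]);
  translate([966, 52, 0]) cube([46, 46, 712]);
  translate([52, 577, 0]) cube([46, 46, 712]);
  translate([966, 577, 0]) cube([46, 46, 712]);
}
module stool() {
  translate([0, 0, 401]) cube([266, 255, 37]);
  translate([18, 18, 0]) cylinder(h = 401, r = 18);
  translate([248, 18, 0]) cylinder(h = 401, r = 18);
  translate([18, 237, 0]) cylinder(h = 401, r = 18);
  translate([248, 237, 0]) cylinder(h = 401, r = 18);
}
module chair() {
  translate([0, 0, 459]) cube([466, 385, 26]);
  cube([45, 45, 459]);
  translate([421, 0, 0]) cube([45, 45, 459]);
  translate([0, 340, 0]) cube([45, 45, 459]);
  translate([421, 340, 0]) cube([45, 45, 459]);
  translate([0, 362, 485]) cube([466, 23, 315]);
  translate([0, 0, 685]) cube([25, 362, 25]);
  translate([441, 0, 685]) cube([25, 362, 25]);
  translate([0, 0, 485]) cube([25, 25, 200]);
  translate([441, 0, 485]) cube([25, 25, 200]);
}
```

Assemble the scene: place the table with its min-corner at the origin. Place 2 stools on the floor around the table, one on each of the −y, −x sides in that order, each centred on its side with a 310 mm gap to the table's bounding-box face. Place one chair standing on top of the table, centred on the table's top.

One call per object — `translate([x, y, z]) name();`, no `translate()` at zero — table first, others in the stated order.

table();
translate([399, -565, 0]) stool();
translate([-576, 210, 0]) stool();
translate([299, 145, 741]) chair();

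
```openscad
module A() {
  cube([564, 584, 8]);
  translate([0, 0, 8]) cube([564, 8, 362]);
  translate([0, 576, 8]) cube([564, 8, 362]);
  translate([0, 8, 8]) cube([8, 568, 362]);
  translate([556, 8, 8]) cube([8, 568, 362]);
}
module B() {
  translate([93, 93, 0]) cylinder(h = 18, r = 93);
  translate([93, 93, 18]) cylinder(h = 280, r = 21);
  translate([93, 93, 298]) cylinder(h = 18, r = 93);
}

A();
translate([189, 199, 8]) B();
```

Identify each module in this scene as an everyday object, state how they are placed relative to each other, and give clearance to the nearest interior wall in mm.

A is an open box. B is a spool. The spool sits inside the open box, centred. The clearance to the nearest interior wall is 181 mm.

Clearances: x = 181, y = 191; minimum 181 mm.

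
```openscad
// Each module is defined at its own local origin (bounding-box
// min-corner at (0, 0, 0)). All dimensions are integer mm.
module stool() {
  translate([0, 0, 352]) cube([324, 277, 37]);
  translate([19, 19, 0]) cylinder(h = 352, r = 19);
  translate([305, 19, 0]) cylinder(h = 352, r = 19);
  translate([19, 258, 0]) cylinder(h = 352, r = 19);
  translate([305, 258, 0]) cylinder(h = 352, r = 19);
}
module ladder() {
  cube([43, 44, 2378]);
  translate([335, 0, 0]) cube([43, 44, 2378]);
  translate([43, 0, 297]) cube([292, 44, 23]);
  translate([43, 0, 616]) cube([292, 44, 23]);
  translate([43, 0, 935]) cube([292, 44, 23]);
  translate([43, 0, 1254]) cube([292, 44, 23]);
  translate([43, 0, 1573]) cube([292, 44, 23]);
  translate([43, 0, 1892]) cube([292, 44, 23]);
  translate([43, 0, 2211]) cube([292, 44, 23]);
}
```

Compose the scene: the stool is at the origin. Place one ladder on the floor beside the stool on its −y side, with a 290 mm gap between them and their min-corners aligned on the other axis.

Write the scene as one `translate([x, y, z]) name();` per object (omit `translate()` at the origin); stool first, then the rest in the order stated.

stool();
translate([0, -334, 0]) ladder();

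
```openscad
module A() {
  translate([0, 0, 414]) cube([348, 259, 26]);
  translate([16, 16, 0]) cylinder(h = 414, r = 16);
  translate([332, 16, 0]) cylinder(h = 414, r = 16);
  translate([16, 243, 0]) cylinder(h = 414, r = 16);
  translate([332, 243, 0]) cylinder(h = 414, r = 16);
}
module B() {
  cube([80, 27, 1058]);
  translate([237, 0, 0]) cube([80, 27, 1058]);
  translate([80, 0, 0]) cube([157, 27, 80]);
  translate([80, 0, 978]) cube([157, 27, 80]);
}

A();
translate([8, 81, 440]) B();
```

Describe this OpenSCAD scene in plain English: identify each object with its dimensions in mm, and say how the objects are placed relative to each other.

A is a simple wooden stool: a rectangular seat 348 mm (x) by 259 mm (y), 26 mm thick, top face at z = 440 mm, on four round legs, each 32 mm in diameter. The legs rest on z = 0, each leg's axis is inset half a diameter from the nearest pair of seat edges (so the leg's bounding box is flush with the corner).

B is a rectangular picture frame lying in the x–z plane (depth along y). The opening is 157 mm wide (x) by 898 mm tall (z), surrounded by a border 80 mm wide on all four sides. The frame is 27 mm deep and is made of two full-height vertical stiles with two horizontal rails fitted between them.

The picture frame is on top of the stool.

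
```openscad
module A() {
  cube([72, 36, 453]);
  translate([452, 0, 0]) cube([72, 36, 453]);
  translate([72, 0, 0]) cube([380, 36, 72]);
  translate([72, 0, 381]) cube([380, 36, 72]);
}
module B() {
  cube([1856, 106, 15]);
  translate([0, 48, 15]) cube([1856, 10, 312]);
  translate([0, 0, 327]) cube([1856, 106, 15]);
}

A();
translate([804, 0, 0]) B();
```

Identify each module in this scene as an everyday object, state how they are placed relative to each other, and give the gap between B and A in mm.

A is a picture frame. B is an I-beam. The I-beam is on the floor beside the picture frame on its +x side. The gap between the I-beam and the picture frame is 280 mm.

The I-beam's nearest face is 280 mm from the picture frame's +x face.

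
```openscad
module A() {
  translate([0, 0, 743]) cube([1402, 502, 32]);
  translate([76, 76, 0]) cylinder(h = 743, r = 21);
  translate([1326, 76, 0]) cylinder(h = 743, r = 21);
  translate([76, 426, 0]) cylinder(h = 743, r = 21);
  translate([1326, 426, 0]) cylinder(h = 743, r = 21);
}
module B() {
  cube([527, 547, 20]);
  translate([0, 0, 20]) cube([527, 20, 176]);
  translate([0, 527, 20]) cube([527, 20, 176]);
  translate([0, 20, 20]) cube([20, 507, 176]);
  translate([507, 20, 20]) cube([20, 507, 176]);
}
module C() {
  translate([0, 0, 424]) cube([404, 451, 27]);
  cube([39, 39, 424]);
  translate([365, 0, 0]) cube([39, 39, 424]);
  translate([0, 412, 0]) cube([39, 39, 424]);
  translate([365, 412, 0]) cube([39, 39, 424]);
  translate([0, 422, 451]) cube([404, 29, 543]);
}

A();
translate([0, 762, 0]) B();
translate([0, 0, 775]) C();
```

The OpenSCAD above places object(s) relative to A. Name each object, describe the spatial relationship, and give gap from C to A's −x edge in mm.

The chair's min-x is at 0; the table's min-x is 0; gap = 0 mm.

A is a table. B is an open box. C is a chair. The open box is on the floor beside the table on its +y side. The chair is on top of the table. The gap from the chair to the table's −x edge is 0 mm.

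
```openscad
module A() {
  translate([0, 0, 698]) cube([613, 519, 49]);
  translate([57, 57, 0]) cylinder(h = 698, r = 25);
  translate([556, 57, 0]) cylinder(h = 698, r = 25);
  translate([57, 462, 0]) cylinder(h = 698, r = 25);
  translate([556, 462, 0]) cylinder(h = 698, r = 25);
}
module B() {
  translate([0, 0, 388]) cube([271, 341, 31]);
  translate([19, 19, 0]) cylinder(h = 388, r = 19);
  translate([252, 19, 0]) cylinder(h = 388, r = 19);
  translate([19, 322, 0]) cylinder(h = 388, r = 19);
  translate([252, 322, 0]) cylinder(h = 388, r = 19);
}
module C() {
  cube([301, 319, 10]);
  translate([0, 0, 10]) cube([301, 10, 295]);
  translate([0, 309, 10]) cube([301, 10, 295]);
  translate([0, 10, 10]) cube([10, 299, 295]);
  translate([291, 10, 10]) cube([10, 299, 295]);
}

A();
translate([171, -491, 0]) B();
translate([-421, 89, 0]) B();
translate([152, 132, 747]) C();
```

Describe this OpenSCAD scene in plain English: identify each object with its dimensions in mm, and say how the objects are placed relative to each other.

A is a rectangular dining table. The top is 613×519×49 mm with its upper surface at z = 747 mm. It stands on four round legs of 50 mm diameter, each leg's bounding box inset 32 mm from the nearest pair of top edges, running from the floor to the underside of the top.

B is a four-legged stool. The seat is a 271×341×31 mm slab whose top surface is at z = 419 mm; four round legs, each 38 mm in diameter, run from the floor (z = 0) to the underside of the seat, each leg's axis is inset half a diameter from the nearest pair of seat edges (so the leg's bounding box is flush with the corner).

C is an open-topped rectangular box: outside dimensions 301×319×305 mm, with a uniform wall and base thickness of 10 mm. The base is a full 301×319 slab on the floor; four walls sit on top of the base. The front and back walls (the −y and +y sides) span the full width; the two side walls fit between them.

Two stools sit around the table at the −y, −x sides. The open box is on top of the table.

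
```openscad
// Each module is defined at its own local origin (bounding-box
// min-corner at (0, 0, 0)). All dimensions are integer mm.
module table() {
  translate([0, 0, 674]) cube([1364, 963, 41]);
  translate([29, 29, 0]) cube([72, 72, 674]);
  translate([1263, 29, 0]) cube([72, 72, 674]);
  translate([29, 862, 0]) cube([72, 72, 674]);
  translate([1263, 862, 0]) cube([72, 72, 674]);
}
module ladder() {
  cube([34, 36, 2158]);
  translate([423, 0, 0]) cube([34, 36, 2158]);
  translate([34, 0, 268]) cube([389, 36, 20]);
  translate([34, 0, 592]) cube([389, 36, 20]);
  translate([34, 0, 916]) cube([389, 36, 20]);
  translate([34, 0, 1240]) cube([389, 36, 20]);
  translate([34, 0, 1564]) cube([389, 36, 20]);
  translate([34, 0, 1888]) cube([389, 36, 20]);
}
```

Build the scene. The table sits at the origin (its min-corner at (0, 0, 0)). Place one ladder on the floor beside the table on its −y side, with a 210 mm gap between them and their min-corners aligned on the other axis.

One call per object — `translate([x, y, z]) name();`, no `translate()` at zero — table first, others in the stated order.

table();
translate([0, -246, 0]) ladder();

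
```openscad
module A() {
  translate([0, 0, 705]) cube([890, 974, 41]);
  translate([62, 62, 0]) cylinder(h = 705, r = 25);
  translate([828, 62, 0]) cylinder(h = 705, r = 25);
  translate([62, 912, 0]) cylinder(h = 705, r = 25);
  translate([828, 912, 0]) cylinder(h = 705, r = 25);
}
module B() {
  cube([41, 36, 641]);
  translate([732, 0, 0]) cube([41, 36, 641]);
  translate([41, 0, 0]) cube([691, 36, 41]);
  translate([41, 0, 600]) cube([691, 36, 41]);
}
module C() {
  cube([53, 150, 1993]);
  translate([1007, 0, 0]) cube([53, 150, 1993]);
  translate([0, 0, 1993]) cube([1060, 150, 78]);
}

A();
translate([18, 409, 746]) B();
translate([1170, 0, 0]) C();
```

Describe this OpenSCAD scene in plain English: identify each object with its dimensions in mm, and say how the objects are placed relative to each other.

A is a table: top 890 mm (x) × 974 mm (y), 41 mm thick, upper face at z = 746 mm, on four round legs of 50 mm diameter, each leg's bounding box inset 37 mm from the nearest pair of top edges, running from z = 0 to the bottom of the top.

B is a picture frame with a 691×559 mm rectangular opening (x by z) and a uniform 41 mm border on every side. Frame depth is 36 mm along y. It is built from two vertical stiles running the full outside height and two horizontal rails spanning the gap between the stiles.

C is a rectangular door frame: two vertical jambs of 53×150 mm section, 1993 mm tall, with a clear opening 954 mm wide between their inner faces. A header 78 mm tall and 150 mm deep lies on top of the jambs and spans the full outside width.

The picture frame is on top of the table. The door frame is on the floor beside the table on its +x side.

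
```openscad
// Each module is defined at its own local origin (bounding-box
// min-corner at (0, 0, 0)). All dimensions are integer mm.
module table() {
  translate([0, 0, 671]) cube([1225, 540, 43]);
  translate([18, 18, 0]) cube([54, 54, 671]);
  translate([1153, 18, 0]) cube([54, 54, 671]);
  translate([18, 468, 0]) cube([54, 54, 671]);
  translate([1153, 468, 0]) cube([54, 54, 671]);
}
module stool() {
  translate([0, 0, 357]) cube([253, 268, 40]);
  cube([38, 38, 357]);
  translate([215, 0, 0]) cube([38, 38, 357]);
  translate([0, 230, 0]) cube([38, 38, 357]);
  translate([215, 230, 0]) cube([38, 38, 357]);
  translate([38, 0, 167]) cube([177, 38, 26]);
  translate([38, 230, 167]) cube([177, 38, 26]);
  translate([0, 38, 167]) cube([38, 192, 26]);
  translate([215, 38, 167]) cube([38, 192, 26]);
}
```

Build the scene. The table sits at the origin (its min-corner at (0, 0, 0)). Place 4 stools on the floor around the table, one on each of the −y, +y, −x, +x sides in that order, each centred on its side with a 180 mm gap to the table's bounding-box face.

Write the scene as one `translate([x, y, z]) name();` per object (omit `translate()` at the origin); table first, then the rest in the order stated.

table();
translate([486, -448, 0]) stool();
translate([486, 720, 0]) stool();
translate([-433, 136, 0]) stool();
translate([1405, 136, 0]) stool();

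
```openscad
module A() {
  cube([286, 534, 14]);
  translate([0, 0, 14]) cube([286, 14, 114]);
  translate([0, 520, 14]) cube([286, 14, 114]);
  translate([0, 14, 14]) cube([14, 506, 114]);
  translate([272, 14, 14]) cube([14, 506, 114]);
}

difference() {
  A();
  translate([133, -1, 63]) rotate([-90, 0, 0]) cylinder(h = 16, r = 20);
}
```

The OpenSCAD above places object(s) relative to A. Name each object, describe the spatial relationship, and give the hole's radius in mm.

The subtracted cylinder has r = 20 mm.

A is an open box. The open box has a circular hole through its front wall. The hole's radius is 20 mm.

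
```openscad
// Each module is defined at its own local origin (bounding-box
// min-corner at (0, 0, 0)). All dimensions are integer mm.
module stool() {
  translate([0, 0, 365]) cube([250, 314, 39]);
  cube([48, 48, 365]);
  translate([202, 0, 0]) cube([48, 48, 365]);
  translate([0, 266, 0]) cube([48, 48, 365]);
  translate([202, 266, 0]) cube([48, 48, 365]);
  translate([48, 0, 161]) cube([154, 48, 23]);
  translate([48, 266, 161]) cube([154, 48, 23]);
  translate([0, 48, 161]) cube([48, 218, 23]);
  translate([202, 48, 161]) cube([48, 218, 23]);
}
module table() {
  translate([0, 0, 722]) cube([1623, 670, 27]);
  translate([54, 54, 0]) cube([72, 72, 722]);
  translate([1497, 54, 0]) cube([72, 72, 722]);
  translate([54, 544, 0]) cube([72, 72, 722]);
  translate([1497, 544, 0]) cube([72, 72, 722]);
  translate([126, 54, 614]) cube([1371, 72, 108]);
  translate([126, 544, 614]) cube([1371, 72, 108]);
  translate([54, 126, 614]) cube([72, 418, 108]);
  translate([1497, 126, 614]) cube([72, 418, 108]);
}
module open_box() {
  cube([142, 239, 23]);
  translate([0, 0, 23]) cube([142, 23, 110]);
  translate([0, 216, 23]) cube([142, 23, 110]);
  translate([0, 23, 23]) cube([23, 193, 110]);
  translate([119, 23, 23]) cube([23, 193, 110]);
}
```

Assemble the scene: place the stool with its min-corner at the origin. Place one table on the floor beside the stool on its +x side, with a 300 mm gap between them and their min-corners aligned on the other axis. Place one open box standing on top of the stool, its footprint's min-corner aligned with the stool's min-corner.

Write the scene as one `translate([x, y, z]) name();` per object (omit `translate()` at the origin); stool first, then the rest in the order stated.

stool();
translate([550, 0, 0]) table();
translate([0, 0, 404]) open_box();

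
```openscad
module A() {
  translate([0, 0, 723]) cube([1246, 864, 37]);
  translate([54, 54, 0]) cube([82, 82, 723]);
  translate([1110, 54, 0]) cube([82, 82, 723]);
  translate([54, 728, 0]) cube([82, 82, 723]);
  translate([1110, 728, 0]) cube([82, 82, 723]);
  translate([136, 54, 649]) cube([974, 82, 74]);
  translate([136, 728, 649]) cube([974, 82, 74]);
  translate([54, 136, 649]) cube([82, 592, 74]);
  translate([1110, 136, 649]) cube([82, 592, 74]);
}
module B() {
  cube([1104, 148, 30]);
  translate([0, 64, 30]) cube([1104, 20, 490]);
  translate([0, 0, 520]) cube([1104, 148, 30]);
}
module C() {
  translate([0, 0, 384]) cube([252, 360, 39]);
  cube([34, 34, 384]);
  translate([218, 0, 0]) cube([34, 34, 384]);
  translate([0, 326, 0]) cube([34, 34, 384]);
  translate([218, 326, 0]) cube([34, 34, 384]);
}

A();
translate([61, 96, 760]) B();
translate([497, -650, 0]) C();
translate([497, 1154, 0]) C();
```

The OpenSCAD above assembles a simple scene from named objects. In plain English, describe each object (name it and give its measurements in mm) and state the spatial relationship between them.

A is a table: top 1246 mm (x) × 864 mm (y), 37 mm thick, upper face at z = 760 mm, on four 82×82 mm square legs, each inset 54 mm from the nearest pair of top edges, running from z = 0 to the bottom of the top. Four apron rails, 82 mm thick and 74 mm tall, run between adjacent legs with their top edges flush with the underside of the top and their outer faces flush with the legs' outer faces.

B is an I-beam lying along x, 1104 mm long. Overall section height 550 mm. Two flanges 148 mm wide (y) and 30 mm thick, one on the floor and one at the top; a web 20 mm thick runs between them, centred on the flange width.

C is a simple wooden stool: a rectangular seat 252 mm (x) by 360 mm (y), 39 mm thick, top face at z = 423 mm, on four square legs, each 34×34 mm in cross-section. The legs rest on z = 0, each flush with a corner of the seat.

The I-beam is on top of the table. Two stools sit around the table at the −y, +y sides.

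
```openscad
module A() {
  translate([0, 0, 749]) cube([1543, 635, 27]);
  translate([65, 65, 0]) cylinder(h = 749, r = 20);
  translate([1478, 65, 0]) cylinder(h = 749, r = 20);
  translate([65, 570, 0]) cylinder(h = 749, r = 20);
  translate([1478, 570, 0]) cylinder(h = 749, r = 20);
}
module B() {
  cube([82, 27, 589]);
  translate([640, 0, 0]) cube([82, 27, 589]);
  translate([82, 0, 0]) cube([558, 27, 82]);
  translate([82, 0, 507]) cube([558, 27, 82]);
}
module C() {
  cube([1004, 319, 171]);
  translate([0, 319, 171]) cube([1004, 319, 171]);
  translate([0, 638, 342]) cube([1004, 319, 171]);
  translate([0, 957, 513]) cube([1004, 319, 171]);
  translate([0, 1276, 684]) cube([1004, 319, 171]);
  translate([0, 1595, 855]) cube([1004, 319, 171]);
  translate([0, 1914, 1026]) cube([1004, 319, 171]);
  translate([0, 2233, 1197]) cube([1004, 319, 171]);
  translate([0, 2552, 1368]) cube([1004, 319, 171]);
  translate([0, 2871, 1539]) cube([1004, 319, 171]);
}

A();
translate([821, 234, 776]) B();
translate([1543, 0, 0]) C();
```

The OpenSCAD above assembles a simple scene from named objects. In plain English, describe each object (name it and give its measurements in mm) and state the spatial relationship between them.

A is a table: top 1543 mm (x) × 635 mm (y), 27 mm thick, upper face at z = 776 mm, on four round legs of 40 mm diameter, each leg's bounding box inset 45 mm from the nearest pair of top edges, running from z = 0 to the bottom of the top.

B is a picture frame with a 558×425 mm rectangular opening (x by z) and a uniform 82 mm border on every side. Frame depth is 27 mm along y. It is built from two vertical stiles running the full outside height and two horizontal rails spanning the gap between the stiles.

C is a straight staircase of 10 solid steps. Each step is 1004 mm wide (x), 319 mm deep (y, the going) and 171 mm tall (the rise). The first step rests on the floor; each subsequent step sits one going further in +y and one rise higher in +z, directly behind and above the previous step with no overlap.

The picture frame is on top of the table. The staircase is against the table's +x side, with their −y faces flush.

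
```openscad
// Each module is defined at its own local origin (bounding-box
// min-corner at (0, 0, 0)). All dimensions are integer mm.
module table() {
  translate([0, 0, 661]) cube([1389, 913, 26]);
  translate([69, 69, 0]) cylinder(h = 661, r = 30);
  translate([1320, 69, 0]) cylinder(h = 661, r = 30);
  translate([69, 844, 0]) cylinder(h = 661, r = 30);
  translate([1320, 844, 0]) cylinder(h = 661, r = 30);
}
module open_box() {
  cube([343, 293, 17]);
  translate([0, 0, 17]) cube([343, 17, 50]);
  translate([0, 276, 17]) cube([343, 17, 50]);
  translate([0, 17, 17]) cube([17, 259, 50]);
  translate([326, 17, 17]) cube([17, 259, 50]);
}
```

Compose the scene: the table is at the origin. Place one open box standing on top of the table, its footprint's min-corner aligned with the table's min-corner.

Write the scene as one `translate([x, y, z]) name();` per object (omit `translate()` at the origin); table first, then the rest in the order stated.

table();
translate([0, 0, 687]) open_box();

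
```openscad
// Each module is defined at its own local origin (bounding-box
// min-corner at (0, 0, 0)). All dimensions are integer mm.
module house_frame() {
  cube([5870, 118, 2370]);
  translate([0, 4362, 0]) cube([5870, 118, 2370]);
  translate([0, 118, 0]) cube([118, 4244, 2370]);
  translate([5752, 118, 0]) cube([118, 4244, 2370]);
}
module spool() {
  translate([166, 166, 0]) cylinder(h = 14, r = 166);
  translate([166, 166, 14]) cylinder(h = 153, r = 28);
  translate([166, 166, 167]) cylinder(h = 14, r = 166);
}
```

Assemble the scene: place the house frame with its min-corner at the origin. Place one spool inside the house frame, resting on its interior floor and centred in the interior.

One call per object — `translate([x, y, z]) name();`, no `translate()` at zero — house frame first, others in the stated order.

house_frame();
translate([2769, 2074, 0]) spool();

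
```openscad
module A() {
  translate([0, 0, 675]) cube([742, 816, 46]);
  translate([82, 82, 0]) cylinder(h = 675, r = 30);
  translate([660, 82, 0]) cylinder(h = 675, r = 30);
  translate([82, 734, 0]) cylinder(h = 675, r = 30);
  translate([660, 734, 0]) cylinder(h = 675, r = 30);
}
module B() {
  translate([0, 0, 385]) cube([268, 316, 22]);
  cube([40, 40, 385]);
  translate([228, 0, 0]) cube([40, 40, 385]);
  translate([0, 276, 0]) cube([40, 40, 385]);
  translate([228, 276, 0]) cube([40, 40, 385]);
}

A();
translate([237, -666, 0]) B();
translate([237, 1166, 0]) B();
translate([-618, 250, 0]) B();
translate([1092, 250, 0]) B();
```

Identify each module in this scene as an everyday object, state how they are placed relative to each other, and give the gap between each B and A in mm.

Each stool's nearest face is 350 mm from the table's bounding box.

A is a table. B is a stool. Four stools sit around the table at the −y, +y, −x, +x sides. The gap between each stool and the table is 350 mm.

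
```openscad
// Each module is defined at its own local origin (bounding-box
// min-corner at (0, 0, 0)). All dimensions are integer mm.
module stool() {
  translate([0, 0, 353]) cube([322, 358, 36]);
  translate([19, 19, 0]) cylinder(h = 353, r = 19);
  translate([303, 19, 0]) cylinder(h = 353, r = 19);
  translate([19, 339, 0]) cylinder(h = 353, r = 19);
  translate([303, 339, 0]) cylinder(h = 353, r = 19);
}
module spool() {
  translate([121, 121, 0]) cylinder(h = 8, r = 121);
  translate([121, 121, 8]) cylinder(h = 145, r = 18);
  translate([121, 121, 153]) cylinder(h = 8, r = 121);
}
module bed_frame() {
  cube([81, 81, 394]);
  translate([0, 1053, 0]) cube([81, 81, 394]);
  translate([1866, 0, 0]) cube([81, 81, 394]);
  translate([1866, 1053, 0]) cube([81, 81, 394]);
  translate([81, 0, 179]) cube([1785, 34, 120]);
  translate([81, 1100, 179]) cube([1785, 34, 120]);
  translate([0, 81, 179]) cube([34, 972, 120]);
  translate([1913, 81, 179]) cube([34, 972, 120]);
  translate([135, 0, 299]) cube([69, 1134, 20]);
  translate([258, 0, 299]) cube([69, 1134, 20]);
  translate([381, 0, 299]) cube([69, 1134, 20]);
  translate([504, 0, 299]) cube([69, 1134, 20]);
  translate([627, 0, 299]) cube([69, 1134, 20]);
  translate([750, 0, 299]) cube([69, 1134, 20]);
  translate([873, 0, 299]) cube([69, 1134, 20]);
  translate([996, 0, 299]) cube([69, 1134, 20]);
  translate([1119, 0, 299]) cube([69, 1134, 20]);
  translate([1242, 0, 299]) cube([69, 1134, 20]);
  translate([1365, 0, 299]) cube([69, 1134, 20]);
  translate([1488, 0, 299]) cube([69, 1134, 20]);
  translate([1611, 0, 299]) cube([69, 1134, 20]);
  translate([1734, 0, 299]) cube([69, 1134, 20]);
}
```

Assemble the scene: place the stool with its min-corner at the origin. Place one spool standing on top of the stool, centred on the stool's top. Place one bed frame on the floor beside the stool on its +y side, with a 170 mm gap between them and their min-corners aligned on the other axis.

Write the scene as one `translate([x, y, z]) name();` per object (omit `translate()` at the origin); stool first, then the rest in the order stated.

stool();
translate([40, 58, 389]) spool();
translate([0, 528, 0]) bed_frame();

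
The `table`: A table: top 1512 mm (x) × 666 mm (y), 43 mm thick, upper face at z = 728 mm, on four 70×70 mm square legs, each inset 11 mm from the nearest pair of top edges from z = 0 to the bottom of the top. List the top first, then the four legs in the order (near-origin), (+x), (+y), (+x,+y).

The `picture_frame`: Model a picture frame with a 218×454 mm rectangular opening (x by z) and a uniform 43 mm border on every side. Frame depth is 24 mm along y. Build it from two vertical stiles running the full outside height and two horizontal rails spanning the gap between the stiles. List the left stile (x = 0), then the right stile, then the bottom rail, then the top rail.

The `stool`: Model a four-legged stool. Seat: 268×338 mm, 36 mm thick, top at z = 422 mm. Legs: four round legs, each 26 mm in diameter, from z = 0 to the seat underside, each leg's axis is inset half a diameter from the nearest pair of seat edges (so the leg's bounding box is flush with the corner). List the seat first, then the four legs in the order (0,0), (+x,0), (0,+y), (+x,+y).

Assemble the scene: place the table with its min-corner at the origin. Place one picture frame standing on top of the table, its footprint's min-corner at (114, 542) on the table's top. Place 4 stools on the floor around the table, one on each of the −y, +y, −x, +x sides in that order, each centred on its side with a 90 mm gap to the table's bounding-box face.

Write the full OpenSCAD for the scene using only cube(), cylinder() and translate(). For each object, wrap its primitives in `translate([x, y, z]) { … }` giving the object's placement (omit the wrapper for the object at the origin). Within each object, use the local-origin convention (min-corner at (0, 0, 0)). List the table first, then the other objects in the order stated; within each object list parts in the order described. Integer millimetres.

translate([0, 0, 685]) cube([1512, 666, 43]);
translate([11, 11, 0]) cube([70, 70, 685]);
translate([1431, 11, 0]) cube([70, 70, 685]);
translate([11, 585, 0]) cube([70, 70, 685]);
translate([1431, 585, 0]) cube([70, 70, 685]);
translate([114, 542, 728]) {
  cube([43, 24, 540]);
  translate([261, 0, 0]) cube([43, 24, 540]);
  translate([43, 0, 0]) cube([218, 24, 43]);
  translate([43, 0, 497]) cube([218, 24, 43]);
}
translate([622, -428, 0]) {
  translate([0, 0, 386]) cube([268, 338, 36]);
  translate([13, 13, 0]) cylinder(h = 386, r = 13);
  translate([255, 13, 0]) cylinder(h = 386, r = 13);
  translate([13, 325, 0]) cylinder(h = 386, r = 13);
  translate([255, 325, 0]) cylinder(h = 386, r = 13);
}
translate([622, 756, 0]) {
  translate([0, 0, 386]) cube([268, 338, 36]);
  translate([13, 13, 0]) cylinder(h = 386, r = 13);
  translate([255, 13, 0]) cylinder(h = 386, r = 13);
  translate([13, 325, 0]) cylinder(h = 386, r = 13);
  translate([255, 325, 0]) cylinder(h = 386, r = 13);
}
translate([-358, 164, 0]) {
  translate([0, 0, 386]) cube([268, 338, 36]);
  translate([13, 13, 0]) cylinder(h = 386, r = 13);
  translate([255, 13, 0]) cylinder(h = 386, r = 13);
  translate([13, 325, 0]) cylinder(h = 386, r = 13);
  translate([255, 325, 0]) cylinder(h = 386, r = 13);
}
translate([1602, 164, 0]) {
  translate([0, 0, 386]) cube([268, 338, 36]);
  translate([13, 13, 0]) cylinder(h = 386, r = 13);
  translate([255, 13, 0]) cylinder(h = 386, r = 13);
  translate([13, 325, 0]) cylinder(h = 386, r = 13);
  translate([255, 325, 0]) cylinder(h = 386, r = 13);
}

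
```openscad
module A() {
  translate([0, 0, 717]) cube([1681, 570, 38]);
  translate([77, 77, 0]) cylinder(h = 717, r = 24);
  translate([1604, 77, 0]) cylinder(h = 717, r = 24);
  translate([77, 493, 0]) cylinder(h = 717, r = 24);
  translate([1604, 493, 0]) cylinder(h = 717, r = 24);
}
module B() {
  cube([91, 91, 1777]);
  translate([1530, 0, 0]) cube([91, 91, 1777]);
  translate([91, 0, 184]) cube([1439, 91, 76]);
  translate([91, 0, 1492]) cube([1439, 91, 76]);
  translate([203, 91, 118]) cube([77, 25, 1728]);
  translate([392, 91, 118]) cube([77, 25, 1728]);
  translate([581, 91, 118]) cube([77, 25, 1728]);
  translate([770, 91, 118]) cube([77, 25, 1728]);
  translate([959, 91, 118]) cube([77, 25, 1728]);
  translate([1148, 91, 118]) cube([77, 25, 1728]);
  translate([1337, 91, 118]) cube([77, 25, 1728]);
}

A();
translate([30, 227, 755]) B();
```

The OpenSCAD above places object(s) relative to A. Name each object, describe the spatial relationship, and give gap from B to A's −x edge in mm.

A is a table. B is a fence section. The fence section is on top of the table, centred. The gap from the fence section to the table's −x edge is 30 mm.

The fence section's min-x is at 30; the table's min-x is 0; gap = 30 mm.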